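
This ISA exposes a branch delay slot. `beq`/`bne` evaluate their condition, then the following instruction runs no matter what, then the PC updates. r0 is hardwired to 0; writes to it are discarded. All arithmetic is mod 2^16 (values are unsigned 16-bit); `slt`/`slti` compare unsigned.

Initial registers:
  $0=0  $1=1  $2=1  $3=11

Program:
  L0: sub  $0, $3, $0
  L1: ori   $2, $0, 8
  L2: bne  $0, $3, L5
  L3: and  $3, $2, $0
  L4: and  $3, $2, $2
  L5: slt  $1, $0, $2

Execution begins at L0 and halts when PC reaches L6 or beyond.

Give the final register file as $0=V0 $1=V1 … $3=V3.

#0 sub  $0, $3, $0 ; 0/1/1/11
#1 ori   $2, $0, 8 ; 0/1/8/11
#2 bne  $0, $3, L5 ; 0/1/8/11 ; →target
#3 and  $3, $2, $0 ; 0/1/8/0
#5 slt  $1, $0, $2 ; 0/1/8/0

$0=0 $1=1 $2=8 $3=0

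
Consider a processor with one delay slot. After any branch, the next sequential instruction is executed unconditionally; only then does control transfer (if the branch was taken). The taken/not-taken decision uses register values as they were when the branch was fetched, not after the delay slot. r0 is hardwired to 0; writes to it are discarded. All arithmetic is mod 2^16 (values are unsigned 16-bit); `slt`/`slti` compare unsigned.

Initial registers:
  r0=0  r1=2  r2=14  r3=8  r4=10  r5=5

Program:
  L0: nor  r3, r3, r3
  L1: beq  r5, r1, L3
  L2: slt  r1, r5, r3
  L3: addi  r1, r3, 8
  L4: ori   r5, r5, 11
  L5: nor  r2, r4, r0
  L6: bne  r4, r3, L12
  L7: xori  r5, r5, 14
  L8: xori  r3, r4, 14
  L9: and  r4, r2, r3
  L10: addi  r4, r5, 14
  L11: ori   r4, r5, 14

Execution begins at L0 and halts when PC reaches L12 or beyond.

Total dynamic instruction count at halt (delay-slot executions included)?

8

PC=0  nor  r3, r3, r3        | r0=0 r1=2 r2=14 r3=65527 r4=10 r5=5
PC=1  beq  r5, r1, L3        | r0=0 r1=2 r2=14 r3=65527 r4=10 r5=5  [not taken]
PC=2  slt  r1, r5, r3        | r0=0 r1=1 r2=14 r3=65527 r4=10 r5=5
PC=3  addi  r1, r3, 8        | r0=0 r1=65535 r2=14 r3=65527 r4=10 r5=5
PC=4  ori   r5, r5, 11       | r0=0 r1=65535 r2=14 r3=65527 r4=10 r5=15
PC=5  nor  r2, r4, r0        | r0=0 r1=65535 r2=65525 r3=65527 r4=10 r5=15
PC=6  bne  r4, r3, L12       | r0=0 r1=65535 r2=65525 r3=65527 r4=10 r5=15  [TAKEN]
PC=7  xori  r5, r5, 14       | r0=0 r1=65535 r2=65525 r3=65527 r4=10 r5=1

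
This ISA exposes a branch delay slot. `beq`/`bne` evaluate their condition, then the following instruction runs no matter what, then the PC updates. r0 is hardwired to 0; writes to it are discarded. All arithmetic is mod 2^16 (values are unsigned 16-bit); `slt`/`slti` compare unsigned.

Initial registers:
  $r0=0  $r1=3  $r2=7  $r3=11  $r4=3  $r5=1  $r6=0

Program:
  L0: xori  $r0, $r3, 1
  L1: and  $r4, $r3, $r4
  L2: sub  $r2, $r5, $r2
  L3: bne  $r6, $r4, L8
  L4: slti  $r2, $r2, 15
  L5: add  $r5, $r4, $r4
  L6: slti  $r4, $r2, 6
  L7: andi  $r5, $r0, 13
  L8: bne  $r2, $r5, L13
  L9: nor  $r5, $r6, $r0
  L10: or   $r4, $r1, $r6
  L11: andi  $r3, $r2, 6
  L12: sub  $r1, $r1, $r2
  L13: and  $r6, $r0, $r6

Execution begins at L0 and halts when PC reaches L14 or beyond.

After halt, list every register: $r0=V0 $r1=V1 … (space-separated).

[0] xori  $r0, $r3, 1  →  {$r0:0, $r1:3, $r2:7, $r3:11, $r4:3, $r5:1, $r6:0}
[1] and  $r4, $r3, $r4  →  {$r0:0, $r1:3, $r2:7, $r3:11, $r4:3, $r5:1, $r6:0}
[2] sub  $r2, $r5, $r2  →  {$r0:0, $r1:3, $r2:65530, $r3:11, $r4:3, $r5:1, $r6:0}
[3] bne  $r6, $r4, L8  →  {$r0:0, $r1:3, $r2:65530, $r3:11, $r4:3, $r5:1, $r6:0}  ⟨branch taken⟩
[4] slti  $r2, $r2, 15  →  {$r0:0, $r1:3, $r2:0, $r3:11, $r4:3, $r5:1, $r6:0}
[8] bne  $r2, $r5, L13  →  {$r0:0, $r1:3, $r2:0, $r3:11, $r4:3, $r5:1, $r6:0}  ⟨branch taken⟩
[9] nor  $r5, $r6, $r0  →  {$r0:0, $r1:3, $r2:0, $r3:11, $r4:3, $r5:65535, $r6:0}
[13] and  $r6, $r0, $r6  →  {$r0:0, $r1:3, $r2:0, $r3:11, $r4:3, $r5:65535, $r6:0}

$r0=0 $r1=3 $r2=0 $r3=11 $r4=3 $r5=65535 $r6=0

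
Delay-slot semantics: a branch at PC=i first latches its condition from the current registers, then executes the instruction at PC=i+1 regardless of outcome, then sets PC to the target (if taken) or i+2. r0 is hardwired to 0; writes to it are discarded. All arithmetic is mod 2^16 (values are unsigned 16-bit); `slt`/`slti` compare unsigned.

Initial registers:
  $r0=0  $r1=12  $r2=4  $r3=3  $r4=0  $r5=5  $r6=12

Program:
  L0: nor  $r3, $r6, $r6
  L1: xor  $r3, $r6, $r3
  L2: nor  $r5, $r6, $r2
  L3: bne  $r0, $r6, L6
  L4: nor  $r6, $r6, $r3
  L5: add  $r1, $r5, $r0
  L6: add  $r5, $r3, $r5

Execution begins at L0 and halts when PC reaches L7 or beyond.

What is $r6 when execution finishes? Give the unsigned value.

0

#0 nor  $r3, $r6, $r6 ; 0/12/4/65523/0/5/12
#1 xor  $r3, $r6, $r3 ; 0/12/4/65535/0/5/12
#2 nor  $r5, $r6, $r2 ; 0/12/4/65535/0/65523/12
#3 bne  $r0, $r6, L6 ; 0/12/4/65535/0/65523/12 ; →target
#4 nor  $r6, $r6, $r3 ; 0/12/4/65535/0/65523/0
#6 add  $r5, $r3, $r5 ; 0/12/4/65535/0/65522/0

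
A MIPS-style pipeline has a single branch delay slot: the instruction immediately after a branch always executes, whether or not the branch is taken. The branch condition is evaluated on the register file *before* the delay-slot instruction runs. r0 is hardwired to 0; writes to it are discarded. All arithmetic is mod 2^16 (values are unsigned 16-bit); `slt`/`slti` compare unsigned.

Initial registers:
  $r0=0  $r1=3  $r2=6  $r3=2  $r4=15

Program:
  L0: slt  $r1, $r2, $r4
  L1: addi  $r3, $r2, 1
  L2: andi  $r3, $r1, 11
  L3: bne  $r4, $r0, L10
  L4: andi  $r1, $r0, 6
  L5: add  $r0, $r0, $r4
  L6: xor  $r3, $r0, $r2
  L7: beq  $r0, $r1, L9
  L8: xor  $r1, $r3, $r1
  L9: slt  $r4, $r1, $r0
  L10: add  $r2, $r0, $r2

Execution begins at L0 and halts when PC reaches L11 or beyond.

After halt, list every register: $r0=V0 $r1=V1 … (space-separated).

$r0=0 $r1=0 $r2=6 $r3=1 $r4=15

PC=0  slt  $r1, $r2, $r4     | $r0=0 $r1=1 $r2=6 $r3=2 $r4=15
PC=1  addi  $r3, $r2, 1      | $r0=0 $r1=1 $r2=6 $r3=7 $r4=15
PC=2  andi  $r3, $r1, 11     | $r0=0 $r1=1 $r2=6 $r3=1 $r4=15
PC=3  bne  $r4, $r0, L10     | $r0=0 $r1=1 $r2=6 $r3=1 $r4=15  [TAKEN]
PC=4  andi  $r1, $r0, 6      | $r0=0 $r1=0 $r2=6 $r3=1 $r4=15
PC=10 add  $r2, $r0, $r2     | $r0=0 $r1=0 $r2=6 $r3=1 $r4=15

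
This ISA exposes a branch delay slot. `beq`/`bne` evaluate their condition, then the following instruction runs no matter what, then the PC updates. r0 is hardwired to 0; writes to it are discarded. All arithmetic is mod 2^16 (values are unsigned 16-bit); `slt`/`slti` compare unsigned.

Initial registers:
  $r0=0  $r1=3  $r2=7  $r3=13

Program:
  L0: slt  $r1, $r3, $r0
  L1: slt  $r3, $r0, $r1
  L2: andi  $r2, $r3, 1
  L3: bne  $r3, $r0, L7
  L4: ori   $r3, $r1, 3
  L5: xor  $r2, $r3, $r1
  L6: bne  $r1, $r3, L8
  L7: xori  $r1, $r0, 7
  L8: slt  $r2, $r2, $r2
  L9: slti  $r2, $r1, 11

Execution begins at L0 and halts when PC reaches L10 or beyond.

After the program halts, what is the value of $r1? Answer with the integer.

7

[0] slt  $r1, $r3, $r0  →  {$r0:0, $r1:0, $r2:7, $r3:13}
[1] slt  $r3, $r0, $r1  →  {$r0:0, $r1:0, $r2:7, $r3:0}
[2] andi  $r2, $r3, 1  →  {$r0:0, $r1:0, $r2:0, $r3:0}
[3] bne  $r3, $r0, L7  →  {$r0:0, $r1:0, $r2:0, $r3:0}  ⟨branch fallthrough⟩
[4] ori   $r3, $r1, 3  →  {$r0:0, $r1:0, $r2:0, $r3:3}
[5] xor  $r2, $r3, $r1  →  {$r0:0, $r1:0, $r2:3, $r3:3}
[6] bne  $r1, $r3, L8  →  {$r0:0, $r1:0, $r2:3, $r3:3}  ⟨branch taken⟩
[7] xori  $r1, $r0, 7  →  {$r0:0, $r1:7, $r2:3, $r3:3}
[8] slt  $r2, $r2, $r2  →  {$r0:0, $r1:7, $r2:0, $r3:3}
[9] slti  $r2, $r1, 11  →  {$r0:0, $r1:7, $r2:1, $r3:3}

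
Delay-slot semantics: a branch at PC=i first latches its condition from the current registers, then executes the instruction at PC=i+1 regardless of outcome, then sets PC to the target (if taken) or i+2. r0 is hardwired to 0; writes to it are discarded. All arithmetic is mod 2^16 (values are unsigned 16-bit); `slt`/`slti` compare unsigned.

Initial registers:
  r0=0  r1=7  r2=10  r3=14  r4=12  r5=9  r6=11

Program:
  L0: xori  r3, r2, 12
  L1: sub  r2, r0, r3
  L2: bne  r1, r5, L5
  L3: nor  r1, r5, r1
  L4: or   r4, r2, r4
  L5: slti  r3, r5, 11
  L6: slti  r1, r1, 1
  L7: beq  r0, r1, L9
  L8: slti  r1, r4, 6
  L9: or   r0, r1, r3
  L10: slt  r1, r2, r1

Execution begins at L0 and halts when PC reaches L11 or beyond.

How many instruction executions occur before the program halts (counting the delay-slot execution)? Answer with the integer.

10

  step pc=0: xori  r3, r2, 12  regs=(0,7,10,6,12,9,11)
  step pc=1: sub  r2, r0, r3  regs=(0,7,65530,6,12,9,11)
  step pc=2: bne  r1, r5, L5  cond=T  regs=(0,7,65530,6,12,9,11)
  step pc=3: nor  r1, r5, r1  regs=(0,65520,65530,6,12,9,11)
  step pc=5: slti  r3, r5, 11  regs=(0,65520,65530,1,12,9,11)
  step pc=6: slti  r1, r1, 1  regs=(0,0,65530,1,12,9,11)
  step pc=7: beq  r0, r1, L9  cond=T  regs=(0,0,65530,1,12,9,11)
  step pc=8: slti  r1, r4, 6  regs=(0,0,65530,1,12,9,11)
  step pc=9: or   r0, r1, r3  regs=(0,0,65530,1,12,9,11)
  step pc=10: slt  r1, r2, r1  regs=(0,0,65530,1,12,9,11)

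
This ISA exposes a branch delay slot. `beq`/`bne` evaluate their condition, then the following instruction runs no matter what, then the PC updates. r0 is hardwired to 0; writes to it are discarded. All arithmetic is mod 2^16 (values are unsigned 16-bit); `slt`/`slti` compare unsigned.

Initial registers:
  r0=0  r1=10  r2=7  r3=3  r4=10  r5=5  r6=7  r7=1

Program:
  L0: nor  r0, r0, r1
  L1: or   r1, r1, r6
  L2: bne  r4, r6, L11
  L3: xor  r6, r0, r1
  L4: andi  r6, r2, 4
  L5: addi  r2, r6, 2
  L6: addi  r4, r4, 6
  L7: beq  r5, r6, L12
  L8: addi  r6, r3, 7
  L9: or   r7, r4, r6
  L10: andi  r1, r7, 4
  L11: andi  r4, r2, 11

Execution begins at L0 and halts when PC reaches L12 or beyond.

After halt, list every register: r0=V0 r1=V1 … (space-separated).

#0 nor  r0, r0, r1 ; 0/10/7/3/10/5/7/1
#1 or   r1, r1, r6 ; 0/15/7/3/10/5/7/1
#2 bne  r4, r6, L11 ; 0/15/7/3/10/5/7/1 ; →target
#3 xor  r6, r0, r1 ; 0/15/7/3/10/5/15/1
#11 andi  r4, r2, 11 ; 0/15/7/3/3/5/15/1

r0=0 r1=15 r2=7 r3=3 r4=3 r5=5 r6=15 r7=1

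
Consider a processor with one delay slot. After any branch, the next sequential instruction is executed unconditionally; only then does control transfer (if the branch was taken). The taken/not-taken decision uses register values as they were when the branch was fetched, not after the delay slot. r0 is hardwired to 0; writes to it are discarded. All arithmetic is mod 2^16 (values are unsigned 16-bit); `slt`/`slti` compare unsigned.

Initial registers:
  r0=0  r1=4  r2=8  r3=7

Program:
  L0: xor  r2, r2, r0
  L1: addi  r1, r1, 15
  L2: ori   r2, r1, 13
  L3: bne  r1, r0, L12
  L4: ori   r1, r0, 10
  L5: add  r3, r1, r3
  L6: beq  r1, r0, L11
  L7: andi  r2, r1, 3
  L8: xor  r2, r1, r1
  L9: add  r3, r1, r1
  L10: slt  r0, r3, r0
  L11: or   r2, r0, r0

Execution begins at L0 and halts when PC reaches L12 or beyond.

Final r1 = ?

10

#0 xor  r2, r2, r0 ; 0/4/8/7
#1 addi  r1, r1, 15 ; 0/19/8/7
#2 ori   r2, r1, 13 ; 0/19/31/7
#3 bne  r1, r0, L12 ; 0/19/31/7 ; →target
#4 ori   r1, r0, 10 ; 0/10/31/7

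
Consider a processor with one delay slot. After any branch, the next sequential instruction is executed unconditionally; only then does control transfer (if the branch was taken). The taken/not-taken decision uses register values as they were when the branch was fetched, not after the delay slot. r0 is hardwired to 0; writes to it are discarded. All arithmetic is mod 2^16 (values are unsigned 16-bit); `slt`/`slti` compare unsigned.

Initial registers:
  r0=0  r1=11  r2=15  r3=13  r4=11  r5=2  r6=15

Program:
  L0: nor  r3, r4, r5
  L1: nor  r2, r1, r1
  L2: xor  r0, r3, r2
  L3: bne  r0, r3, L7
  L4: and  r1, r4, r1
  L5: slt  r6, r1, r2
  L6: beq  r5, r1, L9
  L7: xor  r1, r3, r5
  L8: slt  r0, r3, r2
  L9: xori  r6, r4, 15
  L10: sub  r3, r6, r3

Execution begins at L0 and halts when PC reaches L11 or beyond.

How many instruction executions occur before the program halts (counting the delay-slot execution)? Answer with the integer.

9

  step pc=0: nor  r3, r4, r5  regs=(0,11,15,65524,11,2,15)
  step pc=1: nor  r2, r1, r1  regs=(0,11,65524,65524,11,2,15)
  step pc=2: xor  r0, r3, r2  regs=(0,11,65524,65524,11,2,15)
  step pc=3: bne  r0, r3, L7  cond=T  regs=(0,11,65524,65524,11,2,15)
  step pc=4: and  r1, r4, r1  regs=(0,11,65524,65524,11,2,15)
  step pc=7: xor  r1, r3, r5  regs=(0,65526,65524,65524,11,2,15)
  step pc=8: slt  r0, r3, r2  regs=(0,65526,65524,65524,11,2,15)
  step pc=9: xori  r6, r4, 15  regs=(0,65526,65524,65524,11,2,4)
  step pc=10: sub  r3, r6, r3  regs=(0,65526,65524,16,11,2,4)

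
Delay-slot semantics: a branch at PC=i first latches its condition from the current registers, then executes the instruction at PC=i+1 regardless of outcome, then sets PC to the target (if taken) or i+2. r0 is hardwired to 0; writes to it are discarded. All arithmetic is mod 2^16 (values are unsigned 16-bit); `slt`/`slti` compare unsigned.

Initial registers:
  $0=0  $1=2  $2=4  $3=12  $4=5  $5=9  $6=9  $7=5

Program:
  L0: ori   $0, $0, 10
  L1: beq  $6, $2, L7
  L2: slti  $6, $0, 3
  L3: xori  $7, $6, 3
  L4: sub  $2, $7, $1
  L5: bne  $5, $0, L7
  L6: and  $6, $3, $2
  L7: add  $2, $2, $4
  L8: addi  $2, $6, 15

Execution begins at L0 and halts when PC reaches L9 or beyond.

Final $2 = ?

  step pc=0: ori   $0, $0, 10  regs=(0,2,4,12,5,9,9,5)
  step pc=1: beq  $6, $2, L7  cond=F  regs=(0,2,4,12,5,9,9,5)
  step pc=2: slti  $6, $0, 3  regs=(0,2,4,12,5,9,1,5)
  step pc=3: xori  $7, $6, 3  regs=(0,2,4,12,5,9,1,2)
  step pc=4: sub  $2, $7, $1  regs=(0,2,0,12,5,9,1,2)
  step pc=5: bne  $5, $0, L7  cond=T  regs=(0,2,0,12,5,9,1,2)
  step pc=6: and  $6, $3, $2  regs=(0,2,0,12,5,9,0,2)
  step pc=7: add  $2, $2, $4  regs=(0,2,5,12,5,9,0,2)
  step pc=8: addi  $2, $6, 15  regs=(0,2,15,12,5,9,0,2)

15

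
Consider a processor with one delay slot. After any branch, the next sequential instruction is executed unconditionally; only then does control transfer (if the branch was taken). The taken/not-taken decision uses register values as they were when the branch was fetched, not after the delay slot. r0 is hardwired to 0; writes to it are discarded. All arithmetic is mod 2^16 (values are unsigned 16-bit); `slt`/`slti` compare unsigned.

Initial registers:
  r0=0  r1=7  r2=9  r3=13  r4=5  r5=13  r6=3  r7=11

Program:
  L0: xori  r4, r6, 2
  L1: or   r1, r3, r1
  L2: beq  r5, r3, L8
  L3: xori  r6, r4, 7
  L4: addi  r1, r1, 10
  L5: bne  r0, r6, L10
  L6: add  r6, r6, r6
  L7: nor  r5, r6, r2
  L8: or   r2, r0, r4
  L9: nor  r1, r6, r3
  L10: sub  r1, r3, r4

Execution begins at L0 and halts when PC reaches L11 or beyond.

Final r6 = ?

6

#0 xori  r4, r6, 2 ; 0/7/9/13/1/13/3/11
#1 or   r1, r3, r1 ; 0/15/9/13/1/13/3/11
#2 beq  r5, r3, L8 ; 0/15/9/13/1/13/3/11 ; →target
#3 xori  r6, r4, 7 ; 0/15/9/13/1/13/6/11
#8 or   r2, r0, r4 ; 0/15/1/13/1/13/6/11
#9 nor  r1, r6, r3 ; 0/65520/1/13/1/13/6/11
#10 sub  r1, r3, r4 ; 0/12/1/13/1/13/6/11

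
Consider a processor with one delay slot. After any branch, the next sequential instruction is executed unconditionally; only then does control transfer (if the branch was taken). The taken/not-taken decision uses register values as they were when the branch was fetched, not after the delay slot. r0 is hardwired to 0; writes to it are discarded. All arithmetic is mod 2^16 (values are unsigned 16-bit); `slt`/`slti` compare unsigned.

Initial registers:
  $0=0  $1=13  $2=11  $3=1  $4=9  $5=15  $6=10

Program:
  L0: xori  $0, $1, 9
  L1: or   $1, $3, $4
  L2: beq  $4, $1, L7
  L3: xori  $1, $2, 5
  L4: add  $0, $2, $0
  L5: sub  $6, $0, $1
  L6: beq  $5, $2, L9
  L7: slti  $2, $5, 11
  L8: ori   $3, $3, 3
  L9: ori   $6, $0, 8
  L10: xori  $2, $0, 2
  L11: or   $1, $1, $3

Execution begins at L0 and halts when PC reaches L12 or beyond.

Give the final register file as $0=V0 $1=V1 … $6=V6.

$0=0 $1=15 $2=2 $3=3 $4=9 $5=15 $6=8

#0 xori  $0, $1, 9 ; 0/13/11/1/9/15/10
#1 or   $1, $3, $4 ; 0/9/11/1/9/15/10
#2 beq  $4, $1, L7 ; 0/9/11/1/9/15/10 ; →target
#3 xori  $1, $2, 5 ; 0/14/11/1/9/15/10
#7 slti  $2, $5, 11 ; 0/14/0/1/9/15/10
#8 ori   $3, $3, 3 ; 0/14/0/3/9/15/10
#9 ori   $6, $0, 8 ; 0/14/0/3/9/15/8
#10 xori  $2, $0, 2 ; 0/14/2/3/9/15/8
#11 or   $1, $1, $3 ; 0/15/2/3/9/15/8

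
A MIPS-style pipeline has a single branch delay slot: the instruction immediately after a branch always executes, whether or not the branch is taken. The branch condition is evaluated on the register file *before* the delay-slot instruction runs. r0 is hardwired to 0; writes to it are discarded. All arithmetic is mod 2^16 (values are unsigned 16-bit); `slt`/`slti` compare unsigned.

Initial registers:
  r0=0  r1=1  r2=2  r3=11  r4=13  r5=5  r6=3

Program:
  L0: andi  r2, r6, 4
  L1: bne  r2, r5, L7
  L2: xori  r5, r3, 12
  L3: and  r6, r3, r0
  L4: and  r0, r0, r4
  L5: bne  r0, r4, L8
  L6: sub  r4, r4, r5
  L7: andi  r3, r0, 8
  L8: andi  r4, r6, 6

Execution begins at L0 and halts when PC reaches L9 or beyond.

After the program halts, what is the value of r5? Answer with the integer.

PC=0  andi  r2, r6, 4        | r0=0 r1=1 r2=0 r3=11 r4=13 r5=5 r6=3
PC=1  bne  r2, r5, L7        | r0=0 r1=1 r2=0 r3=11 r4=13 r5=5 r6=3  [TAKEN]
PC=2  xori  r5, r3, 12       | r0=0 r1=1 r2=0 r3=11 r4=13 r5=7 r6=3
PC=7  andi  r3, r0, 8        | r0=0 r1=1 r2=0 r3=0 r4=13 r5=7 r6=3
PC=8  andi  r4, r6, 6        | r0=0 r1=1 r2=0 r3=0 r4=2 r5=7 r6=3

7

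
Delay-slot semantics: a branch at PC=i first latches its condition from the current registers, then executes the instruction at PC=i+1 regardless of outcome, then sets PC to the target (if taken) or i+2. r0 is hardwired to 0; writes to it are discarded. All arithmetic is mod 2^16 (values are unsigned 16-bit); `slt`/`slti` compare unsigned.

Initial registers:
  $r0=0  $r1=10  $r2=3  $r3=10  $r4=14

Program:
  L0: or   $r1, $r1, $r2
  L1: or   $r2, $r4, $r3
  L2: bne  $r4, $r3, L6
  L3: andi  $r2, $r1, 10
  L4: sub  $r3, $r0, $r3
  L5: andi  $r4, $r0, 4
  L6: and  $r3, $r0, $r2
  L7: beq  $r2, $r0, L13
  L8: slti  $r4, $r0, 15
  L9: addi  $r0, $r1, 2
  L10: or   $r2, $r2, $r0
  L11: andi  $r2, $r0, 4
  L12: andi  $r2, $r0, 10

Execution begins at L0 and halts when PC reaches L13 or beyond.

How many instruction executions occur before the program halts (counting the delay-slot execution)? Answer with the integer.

11

  step pc=0: or   $r1, $r1, $r2  regs=(0,11,3,10,14)
  step pc=1: or   $r2, $r4, $r3  regs=(0,11,14,10,14)
  step pc=2: bne  $r4, $r3, L6  cond=T  regs=(0,11,14,10,14)
  step pc=3: andi  $r2, $r1, 10  regs=(0,11,10,10,14)
  step pc=6: and  $r3, $r0, $r2  regs=(0,11,10,0,14)
  step pc=7: beq  $r2, $r0, L13  cond=F  regs=(0,11,10,0,14)
  step pc=8: slti  $r4, $r0, 15  regs=(0,11,10,0,1)
  step pc=9: addi  $r0, $r1, 2  regs=(0,11,10,0,1)
  step pc=10: or   $r2, $r2, $r0  regs=(0,11,10,0,1)
  step pc=11: andi  $r2, $r0, 4  regs=(0,11,0,0,1)
  step pc=12: andi  $r2, $r0, 10  regs=(0,11,0,0,1)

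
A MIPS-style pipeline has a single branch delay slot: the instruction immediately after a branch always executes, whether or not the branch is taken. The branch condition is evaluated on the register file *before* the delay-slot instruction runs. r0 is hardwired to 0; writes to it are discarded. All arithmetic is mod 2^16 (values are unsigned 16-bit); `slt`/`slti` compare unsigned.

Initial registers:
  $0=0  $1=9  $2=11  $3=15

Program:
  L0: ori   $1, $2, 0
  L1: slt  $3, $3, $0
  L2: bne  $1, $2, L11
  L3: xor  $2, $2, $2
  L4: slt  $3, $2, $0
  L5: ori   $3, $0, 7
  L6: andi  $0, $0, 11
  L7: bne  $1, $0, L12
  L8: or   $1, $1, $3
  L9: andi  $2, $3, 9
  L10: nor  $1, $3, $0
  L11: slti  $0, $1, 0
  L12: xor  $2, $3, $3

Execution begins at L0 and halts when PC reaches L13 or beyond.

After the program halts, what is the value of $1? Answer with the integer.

15

PC=0  ori   $1, $2, 0        | $0=0 $1=11 $2=11 $3=15
PC=1  slt  $3, $3, $0        | $0=0 $1=11 $2=11 $3=0
PC=2  bne  $1, $2, L11       | $0=0 $1=11 $2=11 $3=0  [not taken]
PC=3  xor  $2, $2, $2        | $0=0 $1=11 $2=0 $3=0
PC=4  slt  $3, $2, $0        | $0=0 $1=11 $2=0 $3=0
PC=5  ori   $3, $0, 7        | $0=0 $1=11 $2=0 $3=7
PC=6  andi  $0, $0, 11       | $0=0 $1=11 $2=0 $3=7
PC=7  bne  $1, $0, L12       | $0=0 $1=11 $2=0 $3=7  [TAKEN]
PC=8  or   $1, $1, $3        | $0=0 $1=15 $2=0 $3=7
PC=12 xor  $2, $3, $3        | $0=0 $1=15 $2=0 $3=7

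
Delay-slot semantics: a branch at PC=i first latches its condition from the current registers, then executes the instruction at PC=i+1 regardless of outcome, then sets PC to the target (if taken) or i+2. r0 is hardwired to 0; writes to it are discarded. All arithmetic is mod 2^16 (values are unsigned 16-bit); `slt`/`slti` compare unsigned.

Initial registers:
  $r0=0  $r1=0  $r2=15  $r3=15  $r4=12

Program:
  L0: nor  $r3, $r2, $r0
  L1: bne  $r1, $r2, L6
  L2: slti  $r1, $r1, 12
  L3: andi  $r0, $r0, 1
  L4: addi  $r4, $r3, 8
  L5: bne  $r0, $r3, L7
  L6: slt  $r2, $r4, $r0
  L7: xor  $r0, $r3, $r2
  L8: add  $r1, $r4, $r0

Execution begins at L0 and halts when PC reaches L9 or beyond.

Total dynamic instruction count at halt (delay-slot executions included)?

  step pc=0: nor  $r3, $r2, $r0  regs=(0,0,15,65520,12)
  step pc=1: bne  $r1, $r2, L6  cond=T  regs=(0,0,15,65520,12)
  step pc=2: slti  $r1, $r1, 12  regs=(0,1,15,65520,12)
  step pc=6: slt  $r2, $r4, $r0  regs=(0,1,0,65520,12)
  step pc=7: xor  $r0, $r3, $r2  regs=(0,1,0,65520,12)
  step pc=8: add  $r1, $r4, $r0  regs=(0,12,0,65520,12)

6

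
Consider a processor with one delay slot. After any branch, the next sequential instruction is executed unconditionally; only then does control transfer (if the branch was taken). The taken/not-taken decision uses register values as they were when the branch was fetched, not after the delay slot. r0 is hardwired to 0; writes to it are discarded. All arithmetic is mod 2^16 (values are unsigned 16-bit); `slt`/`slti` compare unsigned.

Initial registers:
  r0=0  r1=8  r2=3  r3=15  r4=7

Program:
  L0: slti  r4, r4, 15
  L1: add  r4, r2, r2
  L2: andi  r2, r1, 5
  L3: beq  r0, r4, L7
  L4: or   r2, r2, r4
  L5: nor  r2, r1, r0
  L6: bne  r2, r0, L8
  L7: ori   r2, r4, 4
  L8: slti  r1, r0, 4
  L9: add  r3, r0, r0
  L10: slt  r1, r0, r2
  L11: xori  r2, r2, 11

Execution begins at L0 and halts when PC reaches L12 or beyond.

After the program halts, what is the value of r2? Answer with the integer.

13

#0 slti  r4, r4, 15 ; 0/8/3/15/1
#1 add  r4, r2, r2 ; 0/8/3/15/6
#2 andi  r2, r1, 5 ; 0/8/0/15/6
#3 beq  r0, r4, L7 ; 0/8/0/15/6 ; →fallthru
#4 or   r2, r2, r4 ; 0/8/6/15/6
#5 nor  r2, r1, r0 ; 0/8/65527/15/6
#6 bne  r2, r0, L8 ; 0/8/65527/15/6 ; →target
#7 ori   r2, r4, 4 ; 0/8/6/15/6
#8 slti  r1, r0, 4 ; 0/1/6/15/6
#9 add  r3, r0, r0 ; 0/1/6/0/6
#10 slt  r1, r0, r2 ; 0/1/6/0/6
#11 xori  r2, r2, 11 ; 0/1/13/0/6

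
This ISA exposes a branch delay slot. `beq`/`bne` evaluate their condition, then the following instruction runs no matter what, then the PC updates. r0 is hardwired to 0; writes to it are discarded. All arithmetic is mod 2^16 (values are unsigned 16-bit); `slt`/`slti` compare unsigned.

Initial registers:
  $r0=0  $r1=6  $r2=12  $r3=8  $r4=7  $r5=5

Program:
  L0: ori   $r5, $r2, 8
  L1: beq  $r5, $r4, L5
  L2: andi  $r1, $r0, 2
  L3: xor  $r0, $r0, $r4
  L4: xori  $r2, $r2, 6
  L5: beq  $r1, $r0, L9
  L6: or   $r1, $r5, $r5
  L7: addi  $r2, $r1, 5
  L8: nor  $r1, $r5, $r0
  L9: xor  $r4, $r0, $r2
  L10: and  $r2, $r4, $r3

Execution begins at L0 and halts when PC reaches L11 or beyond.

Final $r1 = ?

[0] ori   $r5, $r2, 8  →  {$r0:0, $r1:6, $r2:12, $r3:8, $r4:7, $r5:12}
[1] beq  $r5, $r4, L5  →  {$r0:0, $r1:6, $r2:12, $r3:8, $r4:7, $r5:12}  ⟨branch fallthrough⟩
[2] andi  $r1, $r0, 2  →  {$r0:0, $r1:0, $r2:12, $r3:8, $r4:7, $r5:12}
[3] xor  $r0, $r0, $r4  →  {$r0:0, $r1:0, $r2:12, $r3:8, $r4:7, $r5:12}
[4] xori  $r2, $r2, 6  →  {$r0:0, $r1:0, $r2:10, $r3:8, $r4:7, $r5:12}
[5] beq  $r1, $r0, L9  →  {$r0:0, $r1:0, $r2:10, $r3:8, $r4:7, $r5:12}  ⟨branch taken⟩
[6] or   $r1, $r5, $r5  →  {$r0:0, $r1:12, $r2:10, $r3:8, $r4:7, $r5:12}
[9] xor  $r4, $r0, $r2  →  {$r0:0, $r1:12, $r2:10, $r3:8, $r4:10, $r5:12}
[10] and  $r2, $r4, $r3  →  {$r0:0, $r1:12, $r2:8, $r3:8, $r4:10, $r5:12}

12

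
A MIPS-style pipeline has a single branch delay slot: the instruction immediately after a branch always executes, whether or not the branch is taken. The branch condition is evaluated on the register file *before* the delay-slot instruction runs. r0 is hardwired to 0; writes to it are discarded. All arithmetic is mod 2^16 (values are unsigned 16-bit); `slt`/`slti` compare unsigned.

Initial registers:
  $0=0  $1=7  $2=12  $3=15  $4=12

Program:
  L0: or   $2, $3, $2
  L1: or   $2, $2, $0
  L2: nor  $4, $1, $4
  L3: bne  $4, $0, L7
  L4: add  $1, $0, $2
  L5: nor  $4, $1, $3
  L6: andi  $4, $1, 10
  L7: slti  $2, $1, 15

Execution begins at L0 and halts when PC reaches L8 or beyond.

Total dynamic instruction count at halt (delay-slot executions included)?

  step pc=0: or   $2, $3, $2  regs=(0,7,15,15,12)
  step pc=1: or   $2, $2, $0  regs=(0,7,15,15,12)
  step pc=2: nor  $4, $1, $4  regs=(0,7,15,15,65520)
  step pc=3: bne  $4, $0, L7  cond=T  regs=(0,7,15,15,65520)
  step pc=4: add  $1, $0, $2  regs=(0,15,15,15,65520)
  step pc=7: slti  $2, $1, 15  regs=(0,15,0,15,65520)

6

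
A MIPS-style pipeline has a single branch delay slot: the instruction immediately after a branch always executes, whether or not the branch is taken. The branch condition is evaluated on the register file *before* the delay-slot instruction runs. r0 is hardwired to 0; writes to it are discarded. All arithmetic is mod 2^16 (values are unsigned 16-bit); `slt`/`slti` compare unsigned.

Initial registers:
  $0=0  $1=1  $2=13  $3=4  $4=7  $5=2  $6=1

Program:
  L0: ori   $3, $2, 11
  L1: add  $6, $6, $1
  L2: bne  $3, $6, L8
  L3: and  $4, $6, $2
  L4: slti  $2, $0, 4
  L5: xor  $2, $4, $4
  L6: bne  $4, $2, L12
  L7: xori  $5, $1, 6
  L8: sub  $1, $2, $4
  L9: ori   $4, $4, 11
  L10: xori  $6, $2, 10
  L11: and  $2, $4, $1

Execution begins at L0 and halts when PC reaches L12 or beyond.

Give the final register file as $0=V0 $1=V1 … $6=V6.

#0 ori   $3, $2, 11 ; 0/1/13/15/7/2/1
#1 add  $6, $6, $1 ; 0/1/13/15/7/2/2
#2 bne  $3, $6, L8 ; 0/1/13/15/7/2/2 ; →target
#3 and  $4, $6, $2 ; 0/1/13/15/0/2/2
#8 sub  $1, $2, $4 ; 0/13/13/15/0/2/2
#9 ori   $4, $4, 11 ; 0/13/13/15/11/2/2
#10 xori  $6, $2, 10 ; 0/13/13/15/11/2/7
#11 and  $2, $4, $1 ; 0/13/9/15/11/2/7

$0=0 $1=13 $2=9 $3=15 $4=11 $5=2 $6=7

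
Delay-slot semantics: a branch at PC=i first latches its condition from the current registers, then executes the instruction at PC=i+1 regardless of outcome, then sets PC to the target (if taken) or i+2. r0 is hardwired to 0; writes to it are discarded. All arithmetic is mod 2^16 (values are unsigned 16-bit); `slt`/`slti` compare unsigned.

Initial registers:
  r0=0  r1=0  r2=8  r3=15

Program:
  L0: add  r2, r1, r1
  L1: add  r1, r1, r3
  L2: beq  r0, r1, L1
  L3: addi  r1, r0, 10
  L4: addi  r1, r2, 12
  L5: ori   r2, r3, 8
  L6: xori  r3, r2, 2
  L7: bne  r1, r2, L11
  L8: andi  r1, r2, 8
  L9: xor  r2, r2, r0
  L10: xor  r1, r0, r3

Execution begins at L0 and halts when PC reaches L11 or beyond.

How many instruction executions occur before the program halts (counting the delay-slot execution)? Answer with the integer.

9

  step pc=0: add  r2, r1, r1  regs=(0,0,0,15)
  step pc=1: add  r1, r1, r3  regs=(0,15,0,15)
  step pc=2: beq  r0, r1, L1  cond=F  regs=(0,15,0,15)
  step pc=3: addi  r1, r0, 10  regs=(0,10,0,15)
  step pc=4: addi  r1, r2, 12  regs=(0,12,0,15)
  step pc=5: ori   r2, r3, 8  regs=(0,12,15,15)
  step pc=6: xori  r3, r2, 2  regs=(0,12,15,13)
  step pc=7: bne  r1, r2, L11  cond=T  regs=(0,12,15,13)
  step pc=8: andi  r1, r2, 8  regs=(0,8,15,13)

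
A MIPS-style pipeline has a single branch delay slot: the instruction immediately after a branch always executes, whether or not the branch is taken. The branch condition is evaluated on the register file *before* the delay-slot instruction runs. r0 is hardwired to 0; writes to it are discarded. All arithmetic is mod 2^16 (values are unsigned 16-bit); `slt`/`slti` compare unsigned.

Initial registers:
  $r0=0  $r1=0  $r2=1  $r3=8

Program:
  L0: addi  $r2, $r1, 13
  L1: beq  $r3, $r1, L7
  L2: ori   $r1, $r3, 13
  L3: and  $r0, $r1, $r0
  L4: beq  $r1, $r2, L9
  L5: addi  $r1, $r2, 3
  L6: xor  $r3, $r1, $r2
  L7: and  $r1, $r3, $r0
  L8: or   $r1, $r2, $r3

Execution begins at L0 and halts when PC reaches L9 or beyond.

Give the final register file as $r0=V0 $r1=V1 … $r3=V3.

[0] addi  $r2, $r1, 13  →  {$r0:0, $r1:0, $r2:13, $r3:8}
[1] beq  $r3, $r1, L7  →  {$r0:0, $r1:0, $r2:13, $r3:8}  ⟨branch fallthrough⟩
[2] ori   $r1, $r3, 13  →  {$r0:0, $r1:13, $r2:13, $r3:8}
[3] and  $r0, $r1, $r0  →  {$r0:0, $r1:13, $r2:13, $r3:8}
[4] beq  $r1, $r2, L9  →  {$r0:0, $r1:13, $r2:13, $r3:8}  ⟨branch taken⟩
[5] addi  $r1, $r2, 3  →  {$r0:0, $r1:16, $r2:13, $r3:8}

$r0=0 $r1=16 $r2=13 $r3=8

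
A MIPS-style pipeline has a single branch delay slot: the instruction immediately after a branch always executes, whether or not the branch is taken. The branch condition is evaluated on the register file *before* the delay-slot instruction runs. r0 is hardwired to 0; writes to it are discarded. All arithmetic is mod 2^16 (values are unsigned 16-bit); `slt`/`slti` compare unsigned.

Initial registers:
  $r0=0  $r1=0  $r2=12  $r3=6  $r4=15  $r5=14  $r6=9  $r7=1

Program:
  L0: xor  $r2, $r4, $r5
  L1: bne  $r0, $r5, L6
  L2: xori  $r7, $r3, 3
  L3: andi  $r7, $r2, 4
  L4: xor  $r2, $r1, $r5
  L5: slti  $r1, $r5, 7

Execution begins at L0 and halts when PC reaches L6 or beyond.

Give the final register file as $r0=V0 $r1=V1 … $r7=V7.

  step pc=0: xor  $r2, $r4, $r5  regs=(0,0,1,6,15,14,9,1)
  step pc=1: bne  $r0, $r5, L6  cond=T  regs=(0,0,1,6,15,14,9,1)
  step pc=2: xori  $r7, $r3, 3  regs=(0,0,1,6,15,14,9,5)

$r0=0 $r1=0 $r2=1 $r3=6 $r4=15 $r5=14 $r6=9 $r7=5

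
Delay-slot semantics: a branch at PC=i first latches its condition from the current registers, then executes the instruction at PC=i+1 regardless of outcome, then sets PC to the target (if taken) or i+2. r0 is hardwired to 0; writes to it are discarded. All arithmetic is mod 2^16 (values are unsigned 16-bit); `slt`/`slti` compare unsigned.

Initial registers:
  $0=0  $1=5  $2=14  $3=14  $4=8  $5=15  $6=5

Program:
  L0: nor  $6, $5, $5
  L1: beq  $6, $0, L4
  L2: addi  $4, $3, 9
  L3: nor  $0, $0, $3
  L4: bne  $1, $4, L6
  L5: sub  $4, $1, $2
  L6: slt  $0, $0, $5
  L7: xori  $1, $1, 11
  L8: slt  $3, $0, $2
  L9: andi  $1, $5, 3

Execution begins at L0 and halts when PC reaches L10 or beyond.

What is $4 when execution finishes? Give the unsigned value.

[0] nor  $6, $5, $5  →  {$0:0, $1:5, $2:14, $3:14, $4:8, $5:15, $6:65520}
[1] beq  $6, $0, L4  →  {$0:0, $1:5, $2:14, $3:14, $4:8, $5:15, $6:65520}  ⟨branch fallthrough⟩
[2] addi  $4, $3, 9  →  {$0:0, $1:5, $2:14, $3:14, $4:23, $5:15, $6:65520}
[3] nor  $0, $0, $3  →  {$0:0, $1:5, $2:14, $3:14, $4:23, $5:15, $6:65520}
[4] bne  $1, $4, L6  →  {$0:0, $1:5, $2:14, $3:14, $4:23, $5:15, $6:65520}  ⟨branch taken⟩
[5] sub  $4, $1, $2  →  {$0:0, $1:5, $2:14, $3:14, $4:65527, $5:15, $6:65520}
[6] slt  $0, $0, $5  →  {$0:0, $1:5, $2:14, $3:14, $4:65527, $5:15, $6:65520}
[7] xori  $1, $1, 11  →  {$0:0, $1:14, $2:14, $3:14, $4:65527, $5:15, $6:65520}
[8] slt  $3, $0, $2  →  {$0:0, $1:14, $2:14, $3:1, $4:65527, $5:15, $6:65520}
[9] andi  $1, $5, 3  →  {$0:0, $1:3, $2:14, $3:1, $4:65527, $5:15, $6:65520}

65527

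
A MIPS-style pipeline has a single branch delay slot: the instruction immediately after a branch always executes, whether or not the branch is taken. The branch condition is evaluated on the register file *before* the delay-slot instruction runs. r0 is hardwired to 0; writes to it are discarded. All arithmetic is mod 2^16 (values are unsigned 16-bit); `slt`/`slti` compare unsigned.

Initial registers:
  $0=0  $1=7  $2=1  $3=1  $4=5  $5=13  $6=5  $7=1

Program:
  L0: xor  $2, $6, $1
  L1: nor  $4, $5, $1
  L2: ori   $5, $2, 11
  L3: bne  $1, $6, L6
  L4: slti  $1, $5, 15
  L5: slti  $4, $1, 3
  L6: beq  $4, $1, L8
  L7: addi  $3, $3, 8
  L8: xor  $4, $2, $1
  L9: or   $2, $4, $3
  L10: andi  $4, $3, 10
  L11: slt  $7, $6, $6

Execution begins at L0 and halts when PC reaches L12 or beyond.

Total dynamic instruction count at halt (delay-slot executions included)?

11

  step pc=0: xor  $2, $6, $1  regs=(0,7,2,1,5,13,5,1)
  step pc=1: nor  $4, $5, $1  regs=(0,7,2,1,65520,13,5,1)
  step pc=2: ori   $5, $2, 11  regs=(0,7,2,1,65520,11,5,1)
  step pc=3: bne  $1, $6, L6  cond=T  regs=(0,7,2,1,65520,11,5,1)
  step pc=4: slti  $1, $5, 15  regs=(0,1,2,1,65520,11,5,1)
  step pc=6: beq  $4, $1, L8  cond=F  regs=(0,1,2,1,65520,11,5,1)
  step pc=7: addi  $3, $3, 8  regs=(0,1,2,9,65520,11,5,1)
  step pc=8: xor  $4, $2, $1  regs=(0,1,2,9,3,11,5,1)
  step pc=9: or   $2, $4, $3  regs=(0,1,11,9,3,11,5,1)
  step pc=10: andi  $4, $3, 10  regs=(0,1,11,9,8,11,5,1)
  step pc=11: slt  $7, $6, $6  regs=(0,1,11,9,8,11,5,0)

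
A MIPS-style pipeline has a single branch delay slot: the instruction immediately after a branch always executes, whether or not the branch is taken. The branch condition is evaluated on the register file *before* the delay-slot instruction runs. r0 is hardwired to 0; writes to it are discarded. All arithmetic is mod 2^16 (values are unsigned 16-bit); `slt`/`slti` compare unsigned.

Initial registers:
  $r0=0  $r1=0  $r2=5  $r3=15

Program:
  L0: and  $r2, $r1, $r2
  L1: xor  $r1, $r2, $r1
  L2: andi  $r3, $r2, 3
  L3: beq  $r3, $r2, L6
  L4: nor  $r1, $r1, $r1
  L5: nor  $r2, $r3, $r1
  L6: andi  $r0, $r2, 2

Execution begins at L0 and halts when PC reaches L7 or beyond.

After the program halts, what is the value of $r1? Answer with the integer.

65535

[0] and  $r2, $r1, $r2  →  {$r0:0, $r1:0, $r2:0, $r3:15}
[1] xor  $r1, $r2, $r1  →  {$r0:0, $r1:0, $r2:0, $r3:15}
[2] andi  $r3, $r2, 3  →  {$r0:0, $r1:0, $r2:0, $r3:0}
[3] beq  $r3, $r2, L6  →  {$r0:0, $r1:0, $r2:0, $r3:0}  ⟨branch taken⟩
[4] nor  $r1, $r1, $r1  →  {$r0:0, $r1:65535, $r2:0, $r3:0}
[6] andi  $r0, $r2, 2  →  {$r0:0, $r1:65535, $r2:0, $r3:0}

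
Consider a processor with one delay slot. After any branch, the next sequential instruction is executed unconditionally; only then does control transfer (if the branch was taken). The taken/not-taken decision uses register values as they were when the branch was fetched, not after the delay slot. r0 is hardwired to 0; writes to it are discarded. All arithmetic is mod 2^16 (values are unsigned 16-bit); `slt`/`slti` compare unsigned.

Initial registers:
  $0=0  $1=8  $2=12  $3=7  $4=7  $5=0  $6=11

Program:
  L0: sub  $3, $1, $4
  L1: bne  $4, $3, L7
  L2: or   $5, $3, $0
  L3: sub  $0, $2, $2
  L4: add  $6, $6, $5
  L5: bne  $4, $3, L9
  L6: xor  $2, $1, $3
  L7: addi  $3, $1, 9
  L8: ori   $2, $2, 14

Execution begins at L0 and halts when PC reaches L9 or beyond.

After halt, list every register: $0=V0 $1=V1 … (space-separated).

$0=0 $1=8 $2=14 $3=17 $4=7 $5=1 $6=11

[0] sub  $3, $1, $4  →  {$0:0, $1:8, $2:12, $3:1, $4:7, $5:0, $6:11}
[1] bne  $4, $3, L7  →  {$0:0, $1:8, $2:12, $3:1, $4:7, $5:0, $6:11}  ⟨branch taken⟩
[2] or   $5, $3, $0  →  {$0:0, $1:8, $2:12, $3:1, $4:7, $5:1, $6:11}
[7] addi  $3, $1, 9  →  {$0:0, $1:8, $2:12, $3:17, $4:7, $5:1, $6:11}
[8] ori   $2, $2, 14  →  {$0:0, $1:8, $2:14, $3:17, $4:7, $5:1, $6:11}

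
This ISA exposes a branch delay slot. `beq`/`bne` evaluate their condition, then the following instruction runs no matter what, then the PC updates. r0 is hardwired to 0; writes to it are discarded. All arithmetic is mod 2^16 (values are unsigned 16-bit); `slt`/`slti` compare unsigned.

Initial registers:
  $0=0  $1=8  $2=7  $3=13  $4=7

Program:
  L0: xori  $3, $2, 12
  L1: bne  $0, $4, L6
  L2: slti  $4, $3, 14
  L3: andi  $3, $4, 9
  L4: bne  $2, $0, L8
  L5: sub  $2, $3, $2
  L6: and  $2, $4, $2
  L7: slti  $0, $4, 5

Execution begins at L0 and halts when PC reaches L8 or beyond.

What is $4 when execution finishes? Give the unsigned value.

1

  step pc=0: xori  $3, $2, 12  regs=(0,8,7,11,7)
  step pc=1: bne  $0, $4, L6  cond=T  regs=(0,8,7,11,7)
  step pc=2: slti  $4, $3, 14  regs=(0,8,7,11,1)
  step pc=6: and  $2, $4, $2  regs=(0,8,1,11,1)
  step pc=7: slti  $0, $4, 5  regs=(0,8,1,11,1)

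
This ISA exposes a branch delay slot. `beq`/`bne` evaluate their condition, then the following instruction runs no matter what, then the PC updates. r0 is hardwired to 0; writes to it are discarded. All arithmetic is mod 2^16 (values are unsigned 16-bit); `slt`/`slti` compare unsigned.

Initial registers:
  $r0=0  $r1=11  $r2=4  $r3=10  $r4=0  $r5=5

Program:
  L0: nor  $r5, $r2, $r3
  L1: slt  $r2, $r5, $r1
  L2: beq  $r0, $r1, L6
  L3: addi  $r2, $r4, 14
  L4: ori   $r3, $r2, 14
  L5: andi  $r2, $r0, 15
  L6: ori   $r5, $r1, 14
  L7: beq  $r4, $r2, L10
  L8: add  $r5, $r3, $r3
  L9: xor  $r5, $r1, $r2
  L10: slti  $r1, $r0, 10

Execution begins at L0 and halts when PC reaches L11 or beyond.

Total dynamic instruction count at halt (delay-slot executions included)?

[0] nor  $r5, $r2, $r3  →  {$r0:0, $r1:11, $r2:4, $r3:10, $r4:0, $r5:65521}
[1] slt  $r2, $r5, $r1  →  {$r0:0, $r1:11, $r2:0, $r3:10, $r4:0, $r5:65521}
[2] beq  $r0, $r1, L6  →  {$r0:0, $r1:11, $r2:0, $r3:10, $r4:0, $r5:65521}  ⟨branch fallthrough⟩
[3] addi  $r2, $r4, 14  →  {$r0:0, $r1:11, $r2:14, $r3:10, $r4:0, $r5:65521}
[4] ori   $r3, $r2, 14  →  {$r0:0, $r1:11, $r2:14, $r3:14, $r4:0, $r5:65521}
[5] andi  $r2, $r0, 15  →  {$r0:0, $r1:11, $r2:0, $r3:14, $r4:0, $r5:65521}
[6] ori   $r5, $r1, 14  →  {$r0:0, $r1:11, $r2:0, $r3:14, $r4:0, $r5:15}
[7] beq  $r4, $r2, L10  →  {$r0:0, $r1:11, $r2:0, $r3:14, $r4:0, $r5:15}  ⟨branch taken⟩
[8] add  $r5, $r3, $r3  →  {$r0:0, $r1:11, $r2:0, $r3:14, $r4:0, $r5:28}
[10] slti  $r1, $r0, 10  →  {$r0:0, $r1:1, $r2:0, $r3:14, $r4:0, $r5:28}

10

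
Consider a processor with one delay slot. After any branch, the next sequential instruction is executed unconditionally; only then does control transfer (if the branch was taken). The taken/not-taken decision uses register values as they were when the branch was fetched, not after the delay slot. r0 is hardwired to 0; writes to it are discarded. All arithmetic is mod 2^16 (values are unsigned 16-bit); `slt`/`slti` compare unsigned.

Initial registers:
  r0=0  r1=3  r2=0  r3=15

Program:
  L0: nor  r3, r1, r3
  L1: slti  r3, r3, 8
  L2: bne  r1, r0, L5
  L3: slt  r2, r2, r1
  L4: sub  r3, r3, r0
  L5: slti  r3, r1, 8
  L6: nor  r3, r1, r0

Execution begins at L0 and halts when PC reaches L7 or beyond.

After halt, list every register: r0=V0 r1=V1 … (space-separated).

r0=0 r1=3 r2=1 r3=65532

[0] nor  r3, r1, r3  →  {r0:0, r1:3, r2:0, r3:65520}
[1] slti  r3, r3, 8  →  {r0:0, r1:3, r2:0, r3:0}
[2] bne  r1, r0, L5  →  {r0:0, r1:3, r2:0, r3:0}  ⟨branch taken⟩
[3] slt  r2, r2, r1  →  {r0:0, r1:3, r2:1, r3:0}
[5] slti  r3, r1, 8  →  {r0:0, r1:3, r2:1, r3:1}
[6] nor  r3, r1, r0  →  {r0:0, r1:3, r2:1, r3:65532}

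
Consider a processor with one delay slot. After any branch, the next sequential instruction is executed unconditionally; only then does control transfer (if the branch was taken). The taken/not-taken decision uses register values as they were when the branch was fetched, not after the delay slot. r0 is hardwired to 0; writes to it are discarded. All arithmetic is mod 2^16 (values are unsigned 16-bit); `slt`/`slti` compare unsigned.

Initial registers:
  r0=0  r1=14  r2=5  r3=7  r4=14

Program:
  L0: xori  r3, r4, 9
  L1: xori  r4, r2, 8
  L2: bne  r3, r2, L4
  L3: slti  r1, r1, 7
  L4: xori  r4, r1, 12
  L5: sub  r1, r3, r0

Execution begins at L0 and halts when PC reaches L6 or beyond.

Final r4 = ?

[0] xori  r3, r4, 9  →  {r0:0, r1:14, r2:5, r3:7, r4:14}
[1] xori  r4, r2, 8  →  {r0:0, r1:14, r2:5, r3:7, r4:13}
[2] bne  r3, r2, L4  →  {r0:0, r1:14, r2:5, r3:7, r4:13}  ⟨branch taken⟩
[3] slti  r1, r1, 7  →  {r0:0, r1:0, r2:5, r3:7, r4:13}
[4] xori  r4, r1, 12  →  {r0:0, r1:0, r2:5, r3:7, r4:12}
[5] sub  r1, r3, r0  →  {r0:0, r1:7, r2:5, r3:7, r4:12}

12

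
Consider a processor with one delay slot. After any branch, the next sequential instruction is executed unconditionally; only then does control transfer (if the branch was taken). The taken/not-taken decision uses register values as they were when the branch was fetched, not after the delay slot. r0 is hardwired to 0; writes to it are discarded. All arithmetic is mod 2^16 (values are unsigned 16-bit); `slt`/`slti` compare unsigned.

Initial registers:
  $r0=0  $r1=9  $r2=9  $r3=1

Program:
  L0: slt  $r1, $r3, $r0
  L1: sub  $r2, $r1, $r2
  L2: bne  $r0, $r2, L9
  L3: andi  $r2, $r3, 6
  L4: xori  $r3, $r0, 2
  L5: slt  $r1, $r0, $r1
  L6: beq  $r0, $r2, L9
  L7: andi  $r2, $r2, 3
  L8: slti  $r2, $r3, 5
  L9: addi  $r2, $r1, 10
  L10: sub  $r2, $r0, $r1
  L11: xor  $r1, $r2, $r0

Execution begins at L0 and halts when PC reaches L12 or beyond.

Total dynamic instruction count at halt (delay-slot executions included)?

7

PC=0  slt  $r1, $r3, $r0     | $r0=0 $r1=0 $r2=9 $r3=1
PC=1  sub  $r2, $r1, $r2     | $r0=0 $r1=0 $r2=65527 $r3=1
PC=2  bne  $r0, $r2, L9      | $r0=0 $r1=0 $r2=65527 $r3=1  [TAKEN]
PC=3  andi  $r2, $r3, 6      | $r0=0 $r1=0 $r2=0 $r3=1
PC=9  addi  $r2, $r1, 10     | $r0=0 $r1=0 $r2=10 $r3=1
PC=10 sub  $r2, $r0, $r1     | $r0=0 $r1=0 $r2=0 $r3=1
PC=11 xor  $r1, $r2, $r0     | $r0=0 $r1=0 $r2=0 $r3=1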